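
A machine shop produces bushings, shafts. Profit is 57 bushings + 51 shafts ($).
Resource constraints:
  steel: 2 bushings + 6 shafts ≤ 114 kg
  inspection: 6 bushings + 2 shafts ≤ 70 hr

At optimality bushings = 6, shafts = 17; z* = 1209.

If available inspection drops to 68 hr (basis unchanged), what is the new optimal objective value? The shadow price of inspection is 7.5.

Δb = -2, so new z* = 1209 + (7.5)·(-2) = 1209 − 15 = 1194.

1194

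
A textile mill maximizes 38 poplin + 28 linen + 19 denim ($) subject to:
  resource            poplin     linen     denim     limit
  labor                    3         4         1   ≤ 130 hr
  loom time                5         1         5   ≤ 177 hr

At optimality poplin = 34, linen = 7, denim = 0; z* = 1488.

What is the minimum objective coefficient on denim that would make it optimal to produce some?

At the optimum: labor uses 130 of 130 (binding); loom time uses 177 of 177 (binding).
Dual feasibility on the basic columns requires 3·y_labor + 5·y_loom time = 38, 4·y_labor + 1·y_loom time = 28.
→ y_labor = 6 and y_loom time = 4.
denim enters the basis when its profit ≥ yᵀa₃ = 6·1 + 4·5 = 26.

26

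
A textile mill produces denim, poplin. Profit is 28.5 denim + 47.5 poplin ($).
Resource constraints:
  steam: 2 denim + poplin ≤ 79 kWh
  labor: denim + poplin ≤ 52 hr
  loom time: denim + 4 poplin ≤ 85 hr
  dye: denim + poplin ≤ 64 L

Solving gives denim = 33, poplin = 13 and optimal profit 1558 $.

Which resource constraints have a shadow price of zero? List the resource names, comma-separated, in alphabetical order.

dye, labor

steam: 79/79 (binding)
labor: 46/52 (slack 6)
loom time: 85/85 (binding)
dye: 46/64 (slack 18)
By complementary slackness, a constraint with positive slack has shadow price 0 → dye, labor.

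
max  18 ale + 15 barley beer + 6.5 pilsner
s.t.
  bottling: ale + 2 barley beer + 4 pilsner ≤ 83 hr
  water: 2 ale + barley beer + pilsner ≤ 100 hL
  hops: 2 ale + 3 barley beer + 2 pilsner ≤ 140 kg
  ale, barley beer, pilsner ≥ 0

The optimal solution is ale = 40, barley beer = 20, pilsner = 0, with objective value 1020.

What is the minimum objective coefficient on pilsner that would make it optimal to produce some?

At the optimum: bottling uses 80 of 83 (slack = 3); water uses 100 of 100 (binding); hops uses 140 of 140 (binding).
By complementary slackness, y = 0 for the non-binding constraint.
The binding rows give the dual system: 2·y_water + 2·y_hops = 18 and 1·y_water + 3·y_hops = 15.
This yields shadow prices y_water = 6, y_hops = 3.
pilsner enters the basis when its profit ≥ yᵀa₃ = 6·1 + 3·2 = 12.

12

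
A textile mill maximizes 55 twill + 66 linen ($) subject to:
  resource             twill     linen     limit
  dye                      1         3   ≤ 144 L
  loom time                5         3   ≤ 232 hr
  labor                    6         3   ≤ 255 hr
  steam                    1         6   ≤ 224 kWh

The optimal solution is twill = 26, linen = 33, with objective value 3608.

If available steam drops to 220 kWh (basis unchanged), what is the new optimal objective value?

Check each constraint at x*: dye 125/144 (slack 19); loom time 229/232 (slack 3); labor 255/255 (tight); steam 224/224 (tight).
Since dye, loom time are not tight, their duals are 0.
From A_Bᵀ y = c: 6·y_labor + 1·y_steam = 55; 3·y_labor + 6·y_steam = 66.
Solving: y_labor = 8, y_steam = 7.
Δz = y_steam·Δb = 7 × (-4) = -28, so new z* = 3608 − 28 = 3580.

3580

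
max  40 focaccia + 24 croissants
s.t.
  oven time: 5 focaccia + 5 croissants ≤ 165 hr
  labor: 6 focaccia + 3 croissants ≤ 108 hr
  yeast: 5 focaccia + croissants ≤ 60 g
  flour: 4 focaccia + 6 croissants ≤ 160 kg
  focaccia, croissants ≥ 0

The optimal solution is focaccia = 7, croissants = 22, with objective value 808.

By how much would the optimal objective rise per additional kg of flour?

1

At the optimum: oven time uses 145 of 165 (slack = 20); labor uses 108 of 108 (binding); yeast uses 57 of 60 (slack = 3); flour uses 160 of 160 (binding).
Slack constraints have shadow price 0 (complementary slackness).
The binding rows give the dual system: 6·y_labor + 4·y_flour = 40 and 3·y_labor + 6·y_flour = 24.
Solving: y_labor = 6, y_flour = 1.
Shadow price of flour = 1.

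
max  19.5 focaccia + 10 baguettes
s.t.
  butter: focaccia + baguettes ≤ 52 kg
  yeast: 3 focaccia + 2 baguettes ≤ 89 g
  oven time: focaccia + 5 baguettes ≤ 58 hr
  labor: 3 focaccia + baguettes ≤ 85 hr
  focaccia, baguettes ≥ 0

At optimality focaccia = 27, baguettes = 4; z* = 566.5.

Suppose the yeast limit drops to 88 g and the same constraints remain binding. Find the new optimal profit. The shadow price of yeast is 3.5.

563

Δb = -1, so new z* = 566.5 + (3.5)·(-1) = 566.5 − 3.5 = 563.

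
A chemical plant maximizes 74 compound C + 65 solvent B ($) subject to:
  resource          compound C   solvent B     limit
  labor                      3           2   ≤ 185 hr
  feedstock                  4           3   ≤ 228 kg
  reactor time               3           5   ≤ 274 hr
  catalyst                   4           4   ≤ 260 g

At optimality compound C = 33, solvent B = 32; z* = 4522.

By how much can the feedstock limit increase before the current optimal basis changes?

Binding constraints: feedstock, catalyst. The basis is B = [[4,3],[4,4]] with det 4.
Per unit increase in feedstock, x* moves by d = (1, -1).
The basis stays optimal until labor becomes binding; allowable increase = 22 kg.

22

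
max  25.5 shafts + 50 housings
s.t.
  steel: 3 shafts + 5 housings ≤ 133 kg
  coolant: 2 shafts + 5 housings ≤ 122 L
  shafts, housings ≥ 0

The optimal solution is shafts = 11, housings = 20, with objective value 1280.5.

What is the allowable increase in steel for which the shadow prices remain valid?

50

Binding constraints: steel, coolant. The basis is B = [[3,5],[2,5]] with det 5.
Per unit increase in steel, x* moves by d = (1, -0.4).
The basis stays optimal until housings reaches 0; allowable increase = 50 kg.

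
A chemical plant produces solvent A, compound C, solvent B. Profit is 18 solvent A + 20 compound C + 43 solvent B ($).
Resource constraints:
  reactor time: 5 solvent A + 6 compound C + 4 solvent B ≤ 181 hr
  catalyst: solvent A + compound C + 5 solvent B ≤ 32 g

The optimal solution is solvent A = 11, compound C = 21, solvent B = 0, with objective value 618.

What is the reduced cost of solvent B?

-5

Check each constraint at x*: reactor time 181/181 (tight); catalyst 32/32 (tight).
The binding rows give the dual system: 5·y_reactor time + 1·y_catalyst = 18 and 6·y_reactor time + 1·y_catalyst = 20.
→ y_reactor time = 2 and y_catalyst = 8.
Reduced cost of solvent B: c₃ − yᵀa₃ = 43 − (2·4 + 8·5) = 43 − 48 = -5.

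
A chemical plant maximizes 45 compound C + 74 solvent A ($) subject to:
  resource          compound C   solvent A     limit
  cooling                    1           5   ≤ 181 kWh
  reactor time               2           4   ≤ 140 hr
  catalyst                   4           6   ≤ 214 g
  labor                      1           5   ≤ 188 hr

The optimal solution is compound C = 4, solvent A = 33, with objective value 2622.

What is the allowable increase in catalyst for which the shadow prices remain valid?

66

Binding constraints: reactor time, catalyst. The basis is B = [[2,4],[4,6]] with det -4.
Per unit increase in catalyst, x* moves by d = (1, -0.5).
The basis stays optimal until solvent A reaches 0; allowable increase = 66 g.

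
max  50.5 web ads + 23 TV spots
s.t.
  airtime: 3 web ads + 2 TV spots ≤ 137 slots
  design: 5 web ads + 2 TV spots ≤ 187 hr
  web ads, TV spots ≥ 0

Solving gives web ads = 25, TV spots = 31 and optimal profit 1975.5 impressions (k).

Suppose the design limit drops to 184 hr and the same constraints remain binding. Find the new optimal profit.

1951.5

Both airtime and design are binding at x*.
Dual feasibility on the basic columns requires 3·y_airtime + 5·y_design = 50.5, 2·y_airtime + 2·y_design = 23.
This yields shadow prices y_airtime = 3.5, y_design = 8.
Δz = y_design·Δb = 8 × (-3) = -24, so new z* = 1975.5 − 24 = 1951.5.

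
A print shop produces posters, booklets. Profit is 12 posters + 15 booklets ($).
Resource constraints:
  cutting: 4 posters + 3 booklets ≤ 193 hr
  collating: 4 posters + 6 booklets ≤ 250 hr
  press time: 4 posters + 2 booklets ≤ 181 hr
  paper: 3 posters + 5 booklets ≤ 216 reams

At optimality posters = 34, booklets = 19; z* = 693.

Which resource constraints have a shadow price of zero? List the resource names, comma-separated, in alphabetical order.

cutting: 193/193 (binding)
collating: 250/250 (binding)
press time: 174/181 (slack 7)
paper: 197/216 (slack 19)
By complementary slackness, a constraint with positive slack has shadow price 0 → paper, press time.

paper, press time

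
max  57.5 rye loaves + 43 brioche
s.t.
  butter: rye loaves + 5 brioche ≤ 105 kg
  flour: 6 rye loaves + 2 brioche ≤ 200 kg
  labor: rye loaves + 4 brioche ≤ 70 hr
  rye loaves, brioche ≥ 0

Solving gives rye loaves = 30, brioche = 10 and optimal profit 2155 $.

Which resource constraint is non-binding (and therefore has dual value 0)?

butter

butter: 80/105 (slack 25)
flour: 200/200 (binding)
labor: 70/70 (binding)
By complementary slackness, a constraint with positive slack has shadow price 0 → butter.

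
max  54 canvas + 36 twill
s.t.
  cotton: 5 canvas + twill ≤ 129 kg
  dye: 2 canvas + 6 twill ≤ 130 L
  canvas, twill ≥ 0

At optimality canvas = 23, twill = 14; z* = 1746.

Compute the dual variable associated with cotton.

9

At the optimum: cotton uses 129 of 129 (binding); dye uses 130 of 130 (binding).
From A_Bᵀ y = c: 5·y_cotton + 2·y_dye = 54; 1·y_cotton + 6·y_dye = 36.
This yields shadow prices y_cotton = 9, y_dye = 4.5.
Shadow price of cotton = 9.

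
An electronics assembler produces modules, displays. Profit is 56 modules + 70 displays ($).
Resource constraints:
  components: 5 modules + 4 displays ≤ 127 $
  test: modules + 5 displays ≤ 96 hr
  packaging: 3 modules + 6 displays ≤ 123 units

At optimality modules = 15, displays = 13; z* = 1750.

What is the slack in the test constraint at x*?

test used = 1·15 + 5·13 = 80; slack = 96 − 80 = 16.

16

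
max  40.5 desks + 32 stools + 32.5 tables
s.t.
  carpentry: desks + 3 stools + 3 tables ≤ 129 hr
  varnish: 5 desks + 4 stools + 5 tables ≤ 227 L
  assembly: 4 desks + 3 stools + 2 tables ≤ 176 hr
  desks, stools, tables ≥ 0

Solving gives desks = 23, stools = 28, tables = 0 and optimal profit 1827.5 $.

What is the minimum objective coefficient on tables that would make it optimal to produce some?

36.5

At the optimum: carpentry uses 107 of 129 (slack = 22); varnish uses 227 of 227 (binding); assembly uses 176 of 176 (binding).
By complementary slackness, y = 0 for the non-binding constraint.
The binding rows give the dual system: 5·y_varnish + 4·y_assembly = 40.5 and 4·y_varnish + 3·y_assembly = 32.
→ y_varnish = 6.5 and y_assembly = 2.
tables enters the basis when its profit ≥ yᵀa₃ = 6.5·5 + 2·2 = 36.5.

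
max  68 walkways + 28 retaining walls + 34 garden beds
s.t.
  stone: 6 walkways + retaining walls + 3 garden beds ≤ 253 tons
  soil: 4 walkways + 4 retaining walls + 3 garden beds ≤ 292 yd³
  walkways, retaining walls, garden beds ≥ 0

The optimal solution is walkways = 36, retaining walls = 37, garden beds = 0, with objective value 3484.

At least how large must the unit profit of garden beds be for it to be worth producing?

39

Both stone and soil are binding at x*.
The binding rows give the dual system: 6·y_stone + 4·y_soil = 68 and 1·y_stone + 4·y_soil = 28.
This yields shadow prices y_stone = 8, y_soil = 5.
garden beds enters the basis when its profit ≥ yᵀa₃ = 8·3 + 5·3 = 39.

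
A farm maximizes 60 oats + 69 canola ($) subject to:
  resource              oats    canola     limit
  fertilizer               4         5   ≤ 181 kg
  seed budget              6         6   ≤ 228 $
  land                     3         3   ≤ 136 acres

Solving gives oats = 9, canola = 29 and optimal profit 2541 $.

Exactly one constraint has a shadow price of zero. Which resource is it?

fertilizer: 181/181 (binding)
seed budget: 228/228 (binding)
land: 114/136 (slack 22)
By complementary slackness, a constraint with positive slack has shadow price 0 → land.

land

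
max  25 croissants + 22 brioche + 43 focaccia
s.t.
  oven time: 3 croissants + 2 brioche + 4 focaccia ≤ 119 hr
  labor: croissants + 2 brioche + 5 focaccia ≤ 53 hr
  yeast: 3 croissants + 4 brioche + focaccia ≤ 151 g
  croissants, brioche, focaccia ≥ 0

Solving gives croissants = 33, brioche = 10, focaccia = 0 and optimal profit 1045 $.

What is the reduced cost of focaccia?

Binding: oven time and labor. Non-binding: yeast (12 unused).
By complementary slackness, y = 0 for the non-binding constraint.
The binding rows give the dual system: 3·y_oven time + 1·y_labor = 25 and 2·y_oven time + 2·y_labor = 22.
Solving: y_oven time = 7, y_labor = 4.
Reduced cost of focaccia: c₃ − yᵀa₃ = 43 − (7·4 + 4·5) = 43 − 48 = -5.

-5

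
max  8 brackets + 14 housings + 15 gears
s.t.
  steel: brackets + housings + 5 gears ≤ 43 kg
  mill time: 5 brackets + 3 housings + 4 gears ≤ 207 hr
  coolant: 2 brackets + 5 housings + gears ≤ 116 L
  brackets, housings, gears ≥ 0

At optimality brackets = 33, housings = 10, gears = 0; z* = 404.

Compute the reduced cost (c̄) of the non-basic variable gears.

-7

Check each constraint at x*: steel 43/43 (tight); mill time 195/207 (slack 12); coolant 116/116 (tight).
Slack constraints have shadow price 0 (complementary slackness).
The binding rows give the dual system: 1·y_steel + 2·y_coolant = 8 and 1·y_steel + 5·y_coolant = 14.
→ y_steel = 4 and y_coolant = 2.
Reduced cost of gears: c₃ − yᵀa₃ = 15 − (4·5 + 2·1) = 15 − 22 = -7.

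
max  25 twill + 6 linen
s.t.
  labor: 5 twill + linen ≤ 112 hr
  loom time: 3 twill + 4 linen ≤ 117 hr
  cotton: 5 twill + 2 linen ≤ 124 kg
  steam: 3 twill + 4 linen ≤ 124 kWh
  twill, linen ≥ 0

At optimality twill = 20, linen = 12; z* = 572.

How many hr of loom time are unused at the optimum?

9

loom time used = 3·20 + 4·12 = 108; slack = 117 − 108 = 9.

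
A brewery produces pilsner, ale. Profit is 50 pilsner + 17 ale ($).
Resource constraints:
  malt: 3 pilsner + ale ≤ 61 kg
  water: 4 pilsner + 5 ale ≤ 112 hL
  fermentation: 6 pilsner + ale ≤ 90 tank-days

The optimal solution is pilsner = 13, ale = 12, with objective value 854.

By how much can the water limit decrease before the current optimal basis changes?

Binding constraints: water, fermentation. The basis is B = [[4,5],[6,1]] with det -26.
Per unit decrease in water, x* moves by d = (0.0385, -0.2308).
The basis stays optimal until ale reaches 0; allowable decrease = 52 hL.

52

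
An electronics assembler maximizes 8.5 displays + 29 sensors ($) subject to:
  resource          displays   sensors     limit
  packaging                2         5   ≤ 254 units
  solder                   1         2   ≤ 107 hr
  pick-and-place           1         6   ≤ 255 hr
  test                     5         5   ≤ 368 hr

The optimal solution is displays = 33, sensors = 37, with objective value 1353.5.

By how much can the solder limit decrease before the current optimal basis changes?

22

Binding constraints: solder, pick-and-place. The basis is B = [[1,2],[1,6]] with det 4.
Per unit decrease in solder, x* moves by d = (-1.5, 0.25).
The basis stays optimal until displays reaches 0; allowable decrease = 22 hr.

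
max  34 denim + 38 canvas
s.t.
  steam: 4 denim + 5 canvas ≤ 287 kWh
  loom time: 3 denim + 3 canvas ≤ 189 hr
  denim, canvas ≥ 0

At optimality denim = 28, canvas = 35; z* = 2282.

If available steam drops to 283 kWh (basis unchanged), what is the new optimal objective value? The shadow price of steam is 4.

2266

Δb = -4, so new z* = 2282 + (4)·(-4) = 2282 − 16 = 2266.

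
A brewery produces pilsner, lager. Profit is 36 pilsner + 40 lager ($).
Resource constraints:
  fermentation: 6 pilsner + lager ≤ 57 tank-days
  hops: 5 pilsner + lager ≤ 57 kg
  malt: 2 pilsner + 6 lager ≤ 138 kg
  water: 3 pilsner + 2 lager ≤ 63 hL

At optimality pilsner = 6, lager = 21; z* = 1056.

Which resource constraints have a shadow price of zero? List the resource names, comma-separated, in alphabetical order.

fermentation: 57/57 (binding)
hops: 51/57 (slack 6)
malt: 138/138 (binding)
water: 60/63 (slack 3)
By complementary slackness, a constraint with positive slack has shadow price 0 → hops, water.

hops, water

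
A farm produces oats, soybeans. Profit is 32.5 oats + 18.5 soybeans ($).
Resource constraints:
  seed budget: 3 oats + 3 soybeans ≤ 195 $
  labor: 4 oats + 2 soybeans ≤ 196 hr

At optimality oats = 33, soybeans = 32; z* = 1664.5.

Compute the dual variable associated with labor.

At the optimum: seed budget uses 195 of 195 (binding); labor uses 196 of 196 (binding).
Dual feasibility on the basic columns requires 3·y_seed budget + 4·y_labor = 32.5, 3·y_seed budget + 2·y_labor = 18.5.
Solving: y_seed budget = 1.5, y_labor = 7.
Shadow price of labor = 7.

7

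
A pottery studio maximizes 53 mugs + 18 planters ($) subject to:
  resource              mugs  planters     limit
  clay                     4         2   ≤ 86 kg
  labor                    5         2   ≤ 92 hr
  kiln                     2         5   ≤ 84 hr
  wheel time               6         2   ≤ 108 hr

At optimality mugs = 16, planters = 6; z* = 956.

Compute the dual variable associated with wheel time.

8

Check each constraint at x*: clay 76/86 (slack 10); labor 92/92 (tight); kiln 62/84 (slack 22); wheel time 108/108 (tight).
Slack constraints have shadow price 0 (complementary slackness).
Dual feasibility on the basic columns requires 5·y_labor + 6·y_wheel time = 53, 2·y_labor + 2·y_wheel time = 18.
This yields shadow prices y_labor = 1, y_wheel time = 8.
Shadow price of wheel time = 8.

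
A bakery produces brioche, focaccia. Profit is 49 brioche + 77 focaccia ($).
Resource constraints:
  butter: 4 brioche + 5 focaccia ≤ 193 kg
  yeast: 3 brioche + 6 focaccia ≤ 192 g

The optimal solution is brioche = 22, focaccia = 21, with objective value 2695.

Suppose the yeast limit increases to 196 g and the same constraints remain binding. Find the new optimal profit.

Check each constraint at x*: butter 193/193 (tight); yeast 192/192 (tight).
Dual feasibility on the basic columns requires 4·y_butter + 3·y_yeast = 49, 5·y_butter + 6·y_yeast = 77.
This yields shadow prices y_butter = 7, y_yeast = 7.
Δz = y_yeast·Δb = 7 × (4) = 28, so new z* = 2695 + 28 = 2723.

2723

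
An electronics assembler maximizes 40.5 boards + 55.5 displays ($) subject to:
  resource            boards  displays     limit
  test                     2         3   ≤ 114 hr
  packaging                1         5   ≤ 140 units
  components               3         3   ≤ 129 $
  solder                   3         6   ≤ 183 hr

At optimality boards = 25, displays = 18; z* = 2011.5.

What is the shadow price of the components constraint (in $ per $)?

8.5

Binding: components and solder. Non-binding: test (10 unused), packaging (25 unused).
Since test, packaging are not tight, their duals are 0.
Dual feasibility on the basic columns requires 3·y_components + 3·y_solder = 40.5, 3·y_components + 6·y_solder = 55.5.
→ y_components = 8.5 and y_solder = 5.
Shadow price of components = 8.5.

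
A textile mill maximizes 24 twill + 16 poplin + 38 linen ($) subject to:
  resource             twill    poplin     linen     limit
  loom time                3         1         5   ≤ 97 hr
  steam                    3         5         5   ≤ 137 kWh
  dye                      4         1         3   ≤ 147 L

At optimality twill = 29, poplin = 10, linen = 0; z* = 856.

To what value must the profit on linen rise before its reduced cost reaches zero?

At the optimum: loom time uses 97 of 97 (binding); steam uses 137 of 137 (binding); dye uses 126 of 147 (slack = 21).
Since dye is not tight, its dual is 0.
From A_Bᵀ y = c: 3·y_loom time + 3·y_steam = 24; 1·y_loom time + 5·y_steam = 16.
This yields shadow prices y_loom time = 6, y_steam = 2.
linen enters the basis when its profit ≥ yᵀa₃ = 6·5 + 2·5 = 40.

40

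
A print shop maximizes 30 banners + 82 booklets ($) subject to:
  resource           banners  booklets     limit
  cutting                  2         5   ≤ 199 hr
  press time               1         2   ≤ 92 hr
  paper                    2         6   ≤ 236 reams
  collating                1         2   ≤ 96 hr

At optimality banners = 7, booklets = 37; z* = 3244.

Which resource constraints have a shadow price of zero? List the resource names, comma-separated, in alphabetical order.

collating, press time

cutting: 199/199 (binding)
press time: 81/92 (slack 11)
paper: 236/236 (binding)
collating: 81/96 (slack 15)
By complementary slackness, a constraint with positive slack has shadow price 0 → collating, press time.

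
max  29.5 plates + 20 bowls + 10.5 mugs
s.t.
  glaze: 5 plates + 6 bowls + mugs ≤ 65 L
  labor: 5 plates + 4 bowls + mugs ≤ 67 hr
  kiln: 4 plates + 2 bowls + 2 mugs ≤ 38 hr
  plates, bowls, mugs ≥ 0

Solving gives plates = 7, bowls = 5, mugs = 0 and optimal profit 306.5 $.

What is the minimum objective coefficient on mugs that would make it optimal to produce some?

12.5

Binding: glaze and kiln. Non-binding: labor (12 unused).
Since labor is not tight, its dual is 0.
The binding rows give the dual system: 5·y_glaze + 4·y_kiln = 29.5 and 6·y_glaze + 2·y_kiln = 20.
This yields shadow prices y_glaze = 1.5, y_kiln = 5.5.
mugs enters the basis when its profit ≥ yᵀa₃ = 1.5·1 + 5.5·2 = 12.5.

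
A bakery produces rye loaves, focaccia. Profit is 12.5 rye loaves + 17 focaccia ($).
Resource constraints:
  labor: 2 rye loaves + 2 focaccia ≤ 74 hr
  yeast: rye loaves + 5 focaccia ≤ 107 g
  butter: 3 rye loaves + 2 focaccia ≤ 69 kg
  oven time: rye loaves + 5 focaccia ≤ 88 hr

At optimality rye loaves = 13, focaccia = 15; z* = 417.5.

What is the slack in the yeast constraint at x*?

yeast used = 1·13 + 5·15 = 88; slack = 107 − 88 = 19.

19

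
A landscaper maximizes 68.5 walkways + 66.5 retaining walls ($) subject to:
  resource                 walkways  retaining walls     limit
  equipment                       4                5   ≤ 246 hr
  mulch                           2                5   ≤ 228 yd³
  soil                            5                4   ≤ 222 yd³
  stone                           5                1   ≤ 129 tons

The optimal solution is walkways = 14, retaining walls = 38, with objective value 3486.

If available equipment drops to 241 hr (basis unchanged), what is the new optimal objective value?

Binding: equipment and soil. Non-binding: mulch (10 unused), stone (21 unused).
Since mulch, stone are not tight, their duals are 0.
From A_Bᵀ y = c: 4·y_equipment + 5·y_soil = 68.5; 5·y_equipment + 4·y_soil = 66.5.
Solving: y_equipment = 6.5, y_soil = 8.5.
Δz = y_equipment·Δb = 6.5 × (-5) = -32.5, so new z* = 3486 − 32.5 = 3453.5.

3453.5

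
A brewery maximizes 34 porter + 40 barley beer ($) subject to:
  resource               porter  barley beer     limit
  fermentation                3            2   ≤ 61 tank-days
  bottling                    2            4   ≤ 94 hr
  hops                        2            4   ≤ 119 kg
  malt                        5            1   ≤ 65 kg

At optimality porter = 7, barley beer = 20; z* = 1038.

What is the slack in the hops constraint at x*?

hops used = 2·7 + 4·20 = 94; slack = 119 − 94 = 25.

25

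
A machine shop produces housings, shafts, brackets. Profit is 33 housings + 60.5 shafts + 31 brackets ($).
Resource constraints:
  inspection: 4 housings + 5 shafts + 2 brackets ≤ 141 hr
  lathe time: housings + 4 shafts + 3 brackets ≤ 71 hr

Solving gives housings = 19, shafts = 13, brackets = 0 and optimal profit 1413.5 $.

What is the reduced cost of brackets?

Check each constraint at x*: inspection 141/141 (tight); lathe time 71/71 (tight).
The binding rows give the dual system: 4·y_inspection + 1·y_lathe time = 33 and 5·y_inspection + 4·y_lathe time = 60.5.
→ y_inspection = 6.5 and y_lathe time = 7.
Reduced cost of brackets: c₃ − yᵀa₃ = 31 − (6.5·2 + 7·3) = 31 − 34 = -3.

-3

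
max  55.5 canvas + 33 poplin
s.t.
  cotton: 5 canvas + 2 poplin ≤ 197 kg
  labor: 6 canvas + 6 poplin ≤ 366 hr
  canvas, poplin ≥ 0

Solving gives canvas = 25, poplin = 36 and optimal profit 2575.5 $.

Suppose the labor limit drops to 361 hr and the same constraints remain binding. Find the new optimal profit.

Both cotton and labor are binding at x*.
From A_Bᵀ y = c: 5·y_cotton + 6·y_labor = 55.5; 2·y_cotton + 6·y_labor = 33.
Solving: y_cotton = 7.5, y_labor = 3.
Δz = y_labor·Δb = 3 × (-5) = -15, so new z* = 2575.5 − 15 = 2560.5.

2560.5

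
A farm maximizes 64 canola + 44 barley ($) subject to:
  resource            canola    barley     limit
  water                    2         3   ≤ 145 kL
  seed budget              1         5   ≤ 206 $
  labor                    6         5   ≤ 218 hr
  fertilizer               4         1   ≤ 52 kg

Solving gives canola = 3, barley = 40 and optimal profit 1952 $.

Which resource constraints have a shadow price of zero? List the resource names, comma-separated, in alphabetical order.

water: 126/145 (slack 19)
seed budget: 203/206 (slack 3)
labor: 218/218 (binding)
fertilizer: 52/52 (binding)
By complementary slackness, a constraint with positive slack has shadow price 0 → seed budget, water.

seed budget, water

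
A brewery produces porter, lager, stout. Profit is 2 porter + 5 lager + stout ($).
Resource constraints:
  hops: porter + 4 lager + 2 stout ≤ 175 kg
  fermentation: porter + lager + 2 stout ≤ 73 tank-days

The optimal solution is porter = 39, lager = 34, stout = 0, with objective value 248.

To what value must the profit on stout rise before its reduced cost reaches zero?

Both hops and fermentation are binding at x*.
Dual feasibility on the basic columns requires 1·y_hops + 1·y_fermentation = 2, 4·y_hops + 1·y_fermentation = 5.
→ y_hops = 1 and y_fermentation = 1.
stout enters the basis when its profit ≥ yᵀa₃ = 1·2 + 1·2 = 4.

4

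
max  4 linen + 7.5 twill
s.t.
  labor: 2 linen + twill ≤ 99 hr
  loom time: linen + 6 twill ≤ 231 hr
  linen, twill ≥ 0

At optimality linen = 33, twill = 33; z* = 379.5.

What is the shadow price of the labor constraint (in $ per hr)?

Both labor and loom time are binding at x*.
From A_Bᵀ y = c: 2·y_labor + 1·y_loom time = 4; 1·y_labor + 6·y_loom time = 7.5.
Solving: y_labor = 1.5, y_loom time = 1.
Shadow price of labor = 1.5.

1.5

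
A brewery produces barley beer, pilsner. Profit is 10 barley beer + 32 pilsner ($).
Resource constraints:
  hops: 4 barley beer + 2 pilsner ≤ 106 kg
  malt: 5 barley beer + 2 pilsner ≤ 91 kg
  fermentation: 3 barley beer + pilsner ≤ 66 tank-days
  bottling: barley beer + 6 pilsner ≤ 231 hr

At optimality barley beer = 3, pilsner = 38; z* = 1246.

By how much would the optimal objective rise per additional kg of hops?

At the optimum: hops uses 88 of 106 (slack = 18); malt uses 91 of 91 (binding); fermentation uses 47 of 66 (slack = 19); bottling uses 231 of 231 (binding).
Since hops, fermentation are not tight, their duals are 0.
Dual feasibility on the basic columns requires 5·y_malt + 1·y_bottling = 10, 2·y_malt + 6·y_bottling = 32.
Solving: y_malt = 1, y_bottling = 5.
Shadow price of hops = 0.

0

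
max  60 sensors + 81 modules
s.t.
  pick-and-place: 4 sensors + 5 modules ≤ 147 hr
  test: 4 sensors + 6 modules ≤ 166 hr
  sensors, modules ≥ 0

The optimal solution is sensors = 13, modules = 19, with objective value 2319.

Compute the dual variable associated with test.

Check each constraint at x*: pick-and-place 147/147 (tight); test 166/166 (tight).
The binding rows give the dual system: 4·y_pick-and-place + 4·y_test = 60 and 5·y_pick-and-place + 6·y_test = 81.
This yields shadow prices y_pick-and-place = 9, y_test = 6.
Shadow price of test = 6.

6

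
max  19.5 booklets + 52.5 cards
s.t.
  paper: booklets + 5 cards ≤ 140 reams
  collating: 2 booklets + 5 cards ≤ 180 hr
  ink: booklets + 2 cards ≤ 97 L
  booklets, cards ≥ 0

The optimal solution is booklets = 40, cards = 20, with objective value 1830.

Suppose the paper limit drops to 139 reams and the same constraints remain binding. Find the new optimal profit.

1828.5

Binding: paper and collating. Non-binding: ink (17 unused).
By complementary slackness, y = 0 for the non-binding constraint.
Dual feasibility on the basic columns requires 1·y_paper + 2·y_collating = 19.5, 5·y_paper + 5·y_collating = 52.5.
→ y_paper = 1.5 and y_collating = 9.
Δz = y_paper·Δb = 1.5 × (-1) = -1.5, so new z* = 1830 − 1.5 = 1828.5.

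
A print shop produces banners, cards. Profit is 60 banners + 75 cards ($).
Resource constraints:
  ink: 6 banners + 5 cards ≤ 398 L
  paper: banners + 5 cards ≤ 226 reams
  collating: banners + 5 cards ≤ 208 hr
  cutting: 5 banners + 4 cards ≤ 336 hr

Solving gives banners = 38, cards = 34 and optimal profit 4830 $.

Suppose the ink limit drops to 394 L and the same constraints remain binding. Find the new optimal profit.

4794

Check each constraint at x*: ink 398/398 (tight); paper 208/226 (slack 18); collating 208/208 (tight); cutting 326/336 (slack 10).
Since paper, cutting are not tight, their duals are 0.
Dual feasibility on the basic columns requires 6·y_ink + 1·y_collating = 60, 5·y_ink + 5·y_collating = 75.
→ y_ink = 9 and y_collating = 6.
Δz = y_ink·Δb = 9 × (-4) = -36, so new z* = 4830 − 36 = 4794.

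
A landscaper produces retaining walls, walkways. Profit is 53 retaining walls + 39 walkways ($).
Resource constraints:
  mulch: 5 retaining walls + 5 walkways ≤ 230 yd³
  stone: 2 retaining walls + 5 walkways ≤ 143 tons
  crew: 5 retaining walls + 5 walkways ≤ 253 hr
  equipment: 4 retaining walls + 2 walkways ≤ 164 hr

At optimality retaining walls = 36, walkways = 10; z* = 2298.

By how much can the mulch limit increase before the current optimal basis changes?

13.125

Binding constraints: mulch, equipment. The basis is B = [[5,5],[4,2]] with det -10.
Per unit increase in mulch, x* moves by d = (-0.2, 0.4).
The basis stays optimal until stone becomes binding; allowable increase = 13.125 yd³.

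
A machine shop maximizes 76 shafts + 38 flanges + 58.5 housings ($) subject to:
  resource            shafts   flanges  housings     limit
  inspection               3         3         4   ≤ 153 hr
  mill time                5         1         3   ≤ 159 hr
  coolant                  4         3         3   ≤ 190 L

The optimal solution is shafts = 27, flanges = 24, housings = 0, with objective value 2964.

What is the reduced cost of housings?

Check each constraint at x*: inspection 153/153 (tight); mill time 159/159 (tight); coolant 180/190 (slack 10).
By complementary slackness, y = 0 for the non-binding constraint.
The binding rows give the dual system: 3·y_inspection + 5·y_mill time = 76 and 3·y_inspection + 1·y_mill time = 38.
→ y_inspection = 9.5 and y_mill time = 9.5.
Reduced cost of housings: c₃ − yᵀa₃ = 58.5 − (9.5·4 + 9.5·3) = 58.5 − 66.5 = -8.

-8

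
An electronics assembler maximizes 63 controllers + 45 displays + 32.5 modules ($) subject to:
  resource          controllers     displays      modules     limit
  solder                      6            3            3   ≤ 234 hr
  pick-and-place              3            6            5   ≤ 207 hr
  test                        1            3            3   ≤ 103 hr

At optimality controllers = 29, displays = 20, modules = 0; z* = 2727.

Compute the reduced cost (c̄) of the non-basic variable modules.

-9.5

Check each constraint at x*: solder 234/234 (tight); pick-and-place 207/207 (tight); test 89/103 (slack 14).
Slack constraints have shadow price 0 (complementary slackness).
Dual feasibility on the basic columns requires 6·y_solder + 3·y_pick-and-place = 63, 3·y_solder + 6·y_pick-and-place = 45.
Solving: y_solder = 9, y_pick-and-place = 3.
Reduced cost of modules: c₃ − yᵀa₃ = 32.5 − (9·3 + 3·5) = 32.5 − 42 = -9.5.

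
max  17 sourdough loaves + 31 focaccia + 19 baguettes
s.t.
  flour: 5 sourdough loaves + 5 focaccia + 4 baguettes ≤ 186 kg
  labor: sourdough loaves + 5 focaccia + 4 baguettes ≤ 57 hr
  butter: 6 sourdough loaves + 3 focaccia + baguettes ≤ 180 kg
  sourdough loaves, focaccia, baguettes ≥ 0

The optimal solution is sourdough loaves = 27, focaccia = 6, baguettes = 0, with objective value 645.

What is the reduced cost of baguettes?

Binding: labor and butter. Non-binding: flour (21 unused).
By complementary slackness, y = 0 for the non-binding constraint.
Dual feasibility on the basic columns requires 1·y_labor + 6·y_butter = 17, 5·y_labor + 3·y_butter = 31.
→ y_labor = 5 and y_butter = 2.
Reduced cost of baguettes: c₃ − yᵀa₃ = 19 − (5·4 + 2·1) = 19 − 22 = -3.

-3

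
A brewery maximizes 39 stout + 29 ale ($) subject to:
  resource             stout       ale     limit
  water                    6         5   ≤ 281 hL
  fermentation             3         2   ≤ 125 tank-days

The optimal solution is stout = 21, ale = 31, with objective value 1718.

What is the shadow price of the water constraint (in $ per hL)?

Check each constraint at x*: water 281/281 (tight); fermentation 125/125 (tight).
From A_Bᵀ y = c: 6·y_water + 3·y_fermentation = 39; 5·y_water + 2·y_fermentation = 29.
→ y_water = 3 and y_fermentation = 7.
Shadow price of water = 3.

3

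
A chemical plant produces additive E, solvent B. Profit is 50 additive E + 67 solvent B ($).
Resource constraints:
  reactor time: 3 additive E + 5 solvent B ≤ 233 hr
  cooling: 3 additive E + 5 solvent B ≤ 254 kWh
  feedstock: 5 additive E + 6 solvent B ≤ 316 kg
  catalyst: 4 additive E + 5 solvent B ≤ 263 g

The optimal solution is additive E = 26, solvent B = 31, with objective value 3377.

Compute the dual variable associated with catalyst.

0

Check each constraint at x*: reactor time 233/233 (tight); cooling 233/254 (slack 21); feedstock 316/316 (tight); catalyst 259/263 (slack 4).
By complementary slackness, y = 0 for the non-binding constraints.
The binding rows give the dual system: 3·y_reactor time + 5·y_feedstock = 50 and 5·y_reactor time + 6·y_feedstock = 67.
Solving: y_reactor time = 5, y_feedstock = 7.
Shadow price of catalyst = 0.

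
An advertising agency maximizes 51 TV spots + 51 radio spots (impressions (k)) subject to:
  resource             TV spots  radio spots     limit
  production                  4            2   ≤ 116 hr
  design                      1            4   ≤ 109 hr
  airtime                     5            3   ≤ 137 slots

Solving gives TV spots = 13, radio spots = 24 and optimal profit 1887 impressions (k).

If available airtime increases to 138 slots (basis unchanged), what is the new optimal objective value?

1896

Check each constraint at x*: production 100/116 (slack 16); design 109/109 (tight); airtime 137/137 (tight).
By complementary slackness, y = 0 for the non-binding constraint.
The binding rows give the dual system: 1·y_design + 5·y_airtime = 51 and 4·y_design + 3·y_airtime = 51.
This yields shadow prices y_design = 6, y_airtime = 9.
Δz = y_airtime·Δb = 9 × (1) = 9, so new z* = 1887 + 9 = 1896.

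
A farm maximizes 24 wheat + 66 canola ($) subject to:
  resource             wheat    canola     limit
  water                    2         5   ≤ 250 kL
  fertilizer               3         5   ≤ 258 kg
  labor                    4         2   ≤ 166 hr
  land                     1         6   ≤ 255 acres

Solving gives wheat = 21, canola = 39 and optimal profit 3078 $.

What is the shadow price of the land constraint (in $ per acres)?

At the optimum: water uses 237 of 250 (slack = 13); fertilizer uses 258 of 258 (binding); labor uses 162 of 166 (slack = 4); land uses 255 of 255 (binding).
By complementary slackness, y = 0 for the non-binding constraints.
The binding rows give the dual system: 3·y_fertilizer + 1·y_land = 24 and 5·y_fertilizer + 6·y_land = 66.
Solving: y_fertilizer = 6, y_land = 6.
Shadow price of land = 6.

6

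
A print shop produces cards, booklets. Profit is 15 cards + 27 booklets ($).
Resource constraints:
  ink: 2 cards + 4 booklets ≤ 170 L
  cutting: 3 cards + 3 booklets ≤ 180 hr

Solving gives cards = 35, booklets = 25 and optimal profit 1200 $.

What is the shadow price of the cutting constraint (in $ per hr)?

1

Both ink and cutting are binding at x*.
Dual feasibility on the basic columns requires 2·y_ink + 3·y_cutting = 15, 4·y_ink + 3·y_cutting = 27.
This yields shadow prices y_ink = 6, y_cutting = 1.
Shadow price of cutting = 1.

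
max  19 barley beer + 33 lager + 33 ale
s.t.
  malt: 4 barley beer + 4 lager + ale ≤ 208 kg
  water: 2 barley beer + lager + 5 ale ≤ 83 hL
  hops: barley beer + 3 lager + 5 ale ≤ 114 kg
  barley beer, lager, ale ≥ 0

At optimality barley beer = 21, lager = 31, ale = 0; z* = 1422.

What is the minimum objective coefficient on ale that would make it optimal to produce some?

38

Check each constraint at x*: malt 208/208 (tight); water 73/83 (slack 10); hops 114/114 (tight).
Slack constraints have shadow price 0 (complementary slackness).
The binding rows give the dual system: 4·y_malt + 1·y_hops = 19 and 4·y_malt + 3·y_hops = 33.
This yields shadow prices y_malt = 3, y_hops = 7.
ale enters the basis when its profit ≥ yᵀa₃ = 3·1 + 7·5 = 38.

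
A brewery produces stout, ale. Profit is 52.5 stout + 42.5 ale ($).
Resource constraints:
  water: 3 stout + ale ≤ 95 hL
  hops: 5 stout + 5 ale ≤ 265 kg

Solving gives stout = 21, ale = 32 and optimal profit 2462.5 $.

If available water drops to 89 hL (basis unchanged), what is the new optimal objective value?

2432.5

At the optimum: water uses 95 of 95 (binding); hops uses 265 of 265 (binding).
The binding rows give the dual system: 3·y_water + 5·y_hops = 52.5 and 1·y_water + 5·y_hops = 42.5.
→ y_water = 5 and y_hops = 7.5.
Δz = y_water·Δb = 5 × (-6) = -30, so new z* = 2462.5 − 30 = 2432.5.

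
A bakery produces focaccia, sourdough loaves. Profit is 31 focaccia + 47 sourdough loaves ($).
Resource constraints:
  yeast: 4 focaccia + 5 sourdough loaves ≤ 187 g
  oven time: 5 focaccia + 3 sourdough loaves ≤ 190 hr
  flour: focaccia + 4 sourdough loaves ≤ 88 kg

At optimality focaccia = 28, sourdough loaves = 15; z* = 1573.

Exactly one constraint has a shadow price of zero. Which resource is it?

yeast: 187/187 (binding)
oven time: 185/190 (slack 5)
flour: 88/88 (binding)
By complementary slackness, a constraint with positive slack has shadow price 0 → oven time.

oven time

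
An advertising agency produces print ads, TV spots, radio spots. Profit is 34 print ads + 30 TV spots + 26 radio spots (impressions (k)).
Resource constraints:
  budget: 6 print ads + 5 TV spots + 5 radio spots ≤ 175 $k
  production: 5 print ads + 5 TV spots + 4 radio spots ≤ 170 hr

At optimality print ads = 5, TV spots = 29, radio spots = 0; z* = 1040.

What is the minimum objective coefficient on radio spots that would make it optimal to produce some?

At the optimum: budget uses 175 of 175 (binding); production uses 170 of 170 (binding).
From A_Bᵀ y = c: 6·y_budget + 5·y_production = 34; 5·y_budget + 5·y_production = 30.
Solving: y_budget = 4, y_production = 2.
radio spots enters the basis when its profit ≥ yᵀa₃ = 4·5 + 2·4 = 28.

28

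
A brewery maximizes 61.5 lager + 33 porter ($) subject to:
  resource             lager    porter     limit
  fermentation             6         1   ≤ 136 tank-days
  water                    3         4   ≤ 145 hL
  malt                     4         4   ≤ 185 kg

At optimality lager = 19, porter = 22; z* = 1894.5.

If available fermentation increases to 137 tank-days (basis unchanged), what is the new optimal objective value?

1901.5

At the optimum: fermentation uses 136 of 136 (binding); water uses 145 of 145 (binding); malt uses 164 of 185 (slack = 21).
Slack constraints have shadow price 0 (complementary slackness).
From A_Bᵀ y = c: 6·y_fermentation + 3·y_water = 61.5; 1·y_fermentation + 4·y_water = 33.
This yields shadow prices y_fermentation = 7, y_water = 6.5.
Δz = y_fermentation·Δb = 7 × (1) = 7, so new z* = 1894.5 + 7 = 1901.5.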